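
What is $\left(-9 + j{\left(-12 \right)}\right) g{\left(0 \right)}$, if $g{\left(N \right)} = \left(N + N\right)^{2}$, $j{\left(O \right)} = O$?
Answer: $0$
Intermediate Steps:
$g{\left(N \right)} = 4 N^{2}$ ($g{\left(N \right)} = \left(2 N\right)^{2} = 4 N^{2}$)
$\left(-9 + j{\left(-12 \right)}\right) g{\left(0 \right)} = \left(-9 - 12\right) 4 \cdot 0^{2} = - 21 \cdot 4 \cdot 0 = \left(-21\right) 0 = 0$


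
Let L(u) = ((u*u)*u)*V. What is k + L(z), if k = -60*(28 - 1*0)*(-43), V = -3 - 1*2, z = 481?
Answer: -556350965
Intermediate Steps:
V = -5 (V = -3 - 2 = -5)
L(u) = -5*u³ (L(u) = ((u*u)*u)*(-5) = (u²*u)*(-5) = u³*(-5) = -5*u³)
k = 72240 (k = -60*(28 + 0)*(-43) = -60*28*(-43) = -1680*(-43) = 72240)
k + L(z) = 72240 - 5*481³ = 72240 - 5*111284641 = 72240 - 556423205 = -556350965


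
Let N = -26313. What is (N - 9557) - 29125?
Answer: -64995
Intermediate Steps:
(N - 9557) - 29125 = (-26313 - 9557) - 29125 = -35870 - 29125 = -64995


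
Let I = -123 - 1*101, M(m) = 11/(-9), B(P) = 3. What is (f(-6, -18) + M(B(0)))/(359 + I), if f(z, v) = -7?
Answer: -74/1215 ≈ -0.060905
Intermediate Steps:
M(m) = -11/9 (M(m) = 11*(-1/9) = -11/9)
I = -224 (I = -123 - 101 = -224)
(f(-6, -18) + M(B(0)))/(359 + I) = (-7 - 11/9)/(359 - 224) = -74/9/135 = -74/9*1/135 = -74/1215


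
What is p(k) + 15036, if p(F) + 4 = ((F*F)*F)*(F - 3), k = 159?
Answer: 627084956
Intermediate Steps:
p(F) = -4 + F**3*(-3 + F) (p(F) = -4 + ((F*F)*F)*(F - 3) = -4 + (F**2*F)*(-3 + F) = -4 + F**3*(-3 + F))
p(k) + 15036 = (-4 + 159**4 - 3*159**3) + 15036 = (-4 + 639128961 - 3*4019679) + 15036 = (-4 + 639128961 - 12059037) + 15036 = 627069920 + 15036 = 627084956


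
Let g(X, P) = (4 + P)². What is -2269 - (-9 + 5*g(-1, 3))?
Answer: -2505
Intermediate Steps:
-2269 - (-9 + 5*g(-1, 3)) = -2269 - (-9 + 5*(4 + 3)²) = -2269 - (-9 + 5*7²) = -2269 - (-9 + 5*49) = -2269 - (-9 + 245) = -2269 - 1*236 = -2269 - 236 = -2505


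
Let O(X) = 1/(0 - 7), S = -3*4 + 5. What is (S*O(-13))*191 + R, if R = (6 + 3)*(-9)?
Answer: 110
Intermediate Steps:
S = -7 (S = -12 + 5 = -7)
O(X) = -1/7 (O(X) = 1/(-7) = -1/7)
R = -81 (R = 9*(-9) = -81)
(S*O(-13))*191 + R = -7*(-1/7)*191 - 81 = 1*191 - 81 = 191 - 81 = 110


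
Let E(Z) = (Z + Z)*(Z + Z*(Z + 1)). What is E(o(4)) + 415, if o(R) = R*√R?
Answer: 1695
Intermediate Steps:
o(R) = R^(3/2)
E(Z) = 2*Z*(Z + Z*(1 + Z)) (E(Z) = (2*Z)*(Z + Z*(1 + Z)) = 2*Z*(Z + Z*(1 + Z)))
E(o(4)) + 415 = 2*(4^(3/2))²*(2 + 4^(3/2)) + 415 = 2*8²*(2 + 8) + 415 = 2*64*10 + 415 = 1280 + 415 = 1695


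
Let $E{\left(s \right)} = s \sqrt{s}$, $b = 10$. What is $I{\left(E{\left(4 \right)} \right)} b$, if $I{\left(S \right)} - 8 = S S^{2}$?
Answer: $5200$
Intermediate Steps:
$E{\left(s \right)} = s^{\frac{3}{2}}$
$I{\left(S \right)} = 8 + S^{3}$ ($I{\left(S \right)} = 8 + S S^{2} = 8 + S^{3}$)
$I{\left(E{\left(4 \right)} \right)} b = \left(8 + \left(4^{\frac{3}{2}}\right)^{3}\right) 10 = \left(8 + 8^{3}\right) 10 = \left(8 + 512\right) 10 = 520 \cdot 10 = 5200$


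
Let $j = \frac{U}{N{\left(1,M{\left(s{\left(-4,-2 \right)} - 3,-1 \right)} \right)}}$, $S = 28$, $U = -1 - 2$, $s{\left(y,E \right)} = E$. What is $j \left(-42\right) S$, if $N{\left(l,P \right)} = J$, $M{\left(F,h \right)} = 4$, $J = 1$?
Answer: $3528$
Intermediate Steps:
$U = -3$
$N{\left(l,P \right)} = 1$
$j = -3$ ($j = - \frac{3}{1} = \left(-3\right) 1 = -3$)
$j \left(-42\right) S = \left(-3\right) \left(-42\right) 28 = 126 \cdot 28 = 3528$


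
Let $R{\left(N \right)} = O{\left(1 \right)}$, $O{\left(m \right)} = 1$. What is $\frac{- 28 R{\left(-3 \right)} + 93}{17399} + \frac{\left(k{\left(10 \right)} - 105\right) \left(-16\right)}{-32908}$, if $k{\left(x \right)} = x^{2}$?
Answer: $\frac{186775}{143141573} \approx 0.0013048$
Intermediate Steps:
$R{\left(N \right)} = 1$
$\frac{- 28 R{\left(-3 \right)} + 93}{17399} + \frac{\left(k{\left(10 \right)} - 105\right) \left(-16\right)}{-32908} = \frac{\left(-28\right) 1 + 93}{17399} + \frac{\left(10^{2} - 105\right) \left(-16\right)}{-32908} = \left(-28 + 93\right) \frac{1}{17399} + \left(100 - 105\right) \left(-16\right) \left(- \frac{1}{32908}\right) = 65 \cdot \frac{1}{17399} + \left(-5\right) \left(-16\right) \left(- \frac{1}{32908}\right) = \frac{65}{17399} + 80 \left(- \frac{1}{32908}\right) = \frac{65}{17399} - \frac{20}{8227} = \frac{186775}{143141573}$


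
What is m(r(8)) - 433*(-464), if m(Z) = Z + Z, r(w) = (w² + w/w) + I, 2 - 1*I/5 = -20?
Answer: 201262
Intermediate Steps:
I = 110 (I = 10 - 5*(-20) = 10 + 100 = 110)
r(w) = 111 + w² (r(w) = (w² + w/w) + 110 = (w² + 1) + 110 = (1 + w²) + 110 = 111 + w²)
m(Z) = 2*Z
m(r(8)) - 433*(-464) = 2*(111 + 8²) - 433*(-464) = 2*(111 + 64) - 1*(-200912) = 2*175 + 200912 = 350 + 200912 = 201262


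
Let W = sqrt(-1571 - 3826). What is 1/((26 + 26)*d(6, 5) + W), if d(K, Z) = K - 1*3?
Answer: 52/9911 - I*sqrt(5397)/29733 ≈ 0.0052467 - 0.0024708*I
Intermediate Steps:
d(K, Z) = -3 + K (d(K, Z) = K - 3 = -3 + K)
W = I*sqrt(5397) (W = sqrt(-5397) = I*sqrt(5397) ≈ 73.464*I)
1/((26 + 26)*d(6, 5) + W) = 1/((26 + 26)*(-3 + 6) + I*sqrt(5397)) = 1/(52*3 + I*sqrt(5397)) = 1/(156 + I*sqrt(5397))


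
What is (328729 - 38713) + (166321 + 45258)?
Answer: 501595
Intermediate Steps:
(328729 - 38713) + (166321 + 45258) = 290016 + 211579 = 501595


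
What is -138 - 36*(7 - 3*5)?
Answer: 150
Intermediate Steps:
-138 - 36*(7 - 3*5) = -138 - 36*(7 - 15) = -138 - 36*(-8) = -138 + 288 = 150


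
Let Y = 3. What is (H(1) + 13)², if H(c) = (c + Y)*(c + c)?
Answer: 441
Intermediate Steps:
H(c) = 2*c*(3 + c) (H(c) = (c + 3)*(c + c) = (3 + c)*(2*c) = 2*c*(3 + c))
(H(1) + 13)² = (2*1*(3 + 1) + 13)² = (2*1*4 + 13)² = (8 + 13)² = 21² = 441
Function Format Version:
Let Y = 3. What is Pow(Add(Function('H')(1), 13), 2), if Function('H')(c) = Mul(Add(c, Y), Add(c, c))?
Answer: 441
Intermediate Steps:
Function('H')(c) = Mul(2, c, Add(3, c)) (Function('H')(c) = Mul(Add(c, 3), Add(c, c)) = Mul(Add(3, c), Mul(2, c)) = Mul(2, c, Add(3, c)))
Pow(Add(Function('H')(1), 13), 2) = Pow(Add(Mul(2, 1, Add(3, 1)), 13), 2) = Pow(Add(Mul(2, 1, 4), 13), 2) = Pow(Add(8, 13), 2) = Pow(21, 2) = 441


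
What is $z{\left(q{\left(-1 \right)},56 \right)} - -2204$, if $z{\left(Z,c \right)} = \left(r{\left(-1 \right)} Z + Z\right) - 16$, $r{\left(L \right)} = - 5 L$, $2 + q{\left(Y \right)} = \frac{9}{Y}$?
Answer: $2122$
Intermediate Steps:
$q{\left(Y \right)} = -2 + \frac{9}{Y}$
$z{\left(Z,c \right)} = -16 + 6 Z$ ($z{\left(Z,c \right)} = \left(\left(-5\right) \left(-1\right) Z + Z\right) - 16 = \left(5 Z + Z\right) - 16 = 6 Z - 16 = -16 + 6 Z$)
$z{\left(q{\left(-1 \right)},56 \right)} - -2204 = \left(-16 + 6 \left(-2 + \frac{9}{-1}\right)\right) - -2204 = \left(-16 + 6 \left(-2 + 9 \left(-1\right)\right)\right) + 2204 = \left(-16 + 6 \left(-2 - 9\right)\right) + 2204 = \left(-16 + 6 \left(-11\right)\right) + 2204 = \left(-16 - 66\right) + 2204 = -82 + 2204 = 2122$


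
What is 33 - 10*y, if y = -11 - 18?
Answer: 323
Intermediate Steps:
y = -29
33 - 10*y = 33 - 10*(-29) = 33 + 290 = 323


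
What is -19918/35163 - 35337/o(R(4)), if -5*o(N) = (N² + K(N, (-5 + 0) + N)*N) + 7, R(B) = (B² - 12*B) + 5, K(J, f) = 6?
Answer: 6201341723/20183562 ≈ 307.25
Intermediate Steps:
R(B) = 5 + B² - 12*B
o(N) = -7/5 - 6*N/5 - N²/5 (o(N) = -((N² + 6*N) + 7)/5 = -(7 + N² + 6*N)/5 = -7/5 - 6*N/5 - N²/5)
-19918/35163 - 35337/o(R(4)) = -19918/35163 - 35337/(-7/5 - 6*(5 + 4² - 12*4)/5 - (5 + 4² - 12*4)²/5) = -19918*1/35163 - 35337/(-7/5 - 6*(5 + 16 - 48)/5 - (5 + 16 - 48)²/5) = -19918/35163 - 35337/(-7/5 - 6/5*(-27) - ⅕*(-27)²) = -19918/35163 - 35337/(-7/5 + 162/5 - ⅕*729) = -19918/35163 - 35337/(-7/5 + 162/5 - 729/5) = -19918/35163 - 35337/(-574/5) = -19918/35163 - 35337*(-5/574) = -19918/35163 + 176685/574 = 6201341723/20183562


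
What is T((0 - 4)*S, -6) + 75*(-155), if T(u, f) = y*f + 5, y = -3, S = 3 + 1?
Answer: -11602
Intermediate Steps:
S = 4
T(u, f) = 5 - 3*f (T(u, f) = -3*f + 5 = 5 - 3*f)
T((0 - 4)*S, -6) + 75*(-155) = (5 - 3*(-6)) + 75*(-155) = (5 + 18) - 11625 = 23 - 11625 = -11602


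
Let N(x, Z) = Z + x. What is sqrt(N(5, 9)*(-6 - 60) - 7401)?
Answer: 15*I*sqrt(37) ≈ 91.241*I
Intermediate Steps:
sqrt(N(5, 9)*(-6 - 60) - 7401) = sqrt((9 + 5)*(-6 - 60) - 7401) = sqrt(14*(-66) - 7401) = sqrt(-924 - 7401) = sqrt(-8325) = 15*I*sqrt(37)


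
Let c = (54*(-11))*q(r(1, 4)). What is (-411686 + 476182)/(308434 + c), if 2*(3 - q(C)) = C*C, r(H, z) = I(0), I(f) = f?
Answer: 16124/76663 ≈ 0.21032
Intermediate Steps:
r(H, z) = 0
q(C) = 3 - C²/2 (q(C) = 3 - C*C/2 = 3 - C²/2)
c = -1782 (c = (54*(-11))*(3 - ½*0²) = -594*(3 - ½*0) = -594*(3 + 0) = -594*3 = -1782)
(-411686 + 476182)/(308434 + c) = (-411686 + 476182)/(308434 - 1782) = 64496/306652 = 64496*(1/306652) = 16124/76663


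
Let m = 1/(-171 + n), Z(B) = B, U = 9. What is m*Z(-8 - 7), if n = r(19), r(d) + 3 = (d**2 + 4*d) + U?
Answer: -15/272 ≈ -0.055147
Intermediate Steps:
r(d) = 6 + d**2 + 4*d (r(d) = -3 + ((d**2 + 4*d) + 9) = -3 + (9 + d**2 + 4*d) = 6 + d**2 + 4*d)
n = 443 (n = 6 + 19**2 + 4*19 = 6 + 361 + 76 = 443)
m = 1/272 (m = 1/(-171 + 443) = 1/272 ≈ 0.0036765)
m*Z(-8 - 7) = (-8 - 7)/272 = (1/272)*(-15) = -15/272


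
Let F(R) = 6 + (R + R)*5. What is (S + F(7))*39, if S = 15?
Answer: 3549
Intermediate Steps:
F(R) = 6 + 10*R (F(R) = 6 + (2*R)*5 = 6 + 10*R)
(S + F(7))*39 = (15 + (6 + 10*7))*39 = (15 + (6 + 70))*39 = (15 + 76)*39 = 91*39 = 3549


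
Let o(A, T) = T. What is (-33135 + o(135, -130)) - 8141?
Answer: -41406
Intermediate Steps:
(-33135 + o(135, -130)) - 8141 = (-33135 - 130) - 8141 = -33265 - 8141 = -41406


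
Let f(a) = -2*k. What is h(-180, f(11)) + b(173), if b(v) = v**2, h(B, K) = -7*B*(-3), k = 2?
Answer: 26149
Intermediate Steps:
f(a) = -4 (f(a) = -2*2 = -4)
h(B, K) = 21*B
h(-180, f(11)) + b(173) = 21*(-180) + 173**2 = -3780 + 29929 = 26149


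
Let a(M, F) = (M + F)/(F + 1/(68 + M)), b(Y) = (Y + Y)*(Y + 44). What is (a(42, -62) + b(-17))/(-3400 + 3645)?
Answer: -6257642/1670655 ≈ -3.7456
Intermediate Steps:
b(Y) = 2*Y*(44 + Y) (b(Y) = (2*Y)*(44 + Y) = 2*Y*(44 + Y))
a(M, F) = (F + M)/(F + 1/(68 + M))
(a(42, -62) + b(-17))/(-3400 + 3645) = ((42**2 + 68*(-62) + 68*42 - 62*42)/(1 + 68*(-62) - 62*42) + 2*(-17)*(44 - 17))/(-3400 + 3645) = ((1764 - 4216 + 2856 - 2604)/(1 - 4216 - 2604) + 2*(-17)*27)/245 = (-2200/(-6819) - 918)*(1/245) = (-1/6819*(-2200) - 918)*(1/245) = (2200/6819 - 918)*(1/245) = -6257642/6819*1/245 = -6257642/1670655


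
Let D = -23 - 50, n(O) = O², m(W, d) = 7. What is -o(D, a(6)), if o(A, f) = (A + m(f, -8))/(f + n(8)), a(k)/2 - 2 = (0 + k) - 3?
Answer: 33/37 ≈ 0.89189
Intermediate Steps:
a(k) = -2 + 2*k (a(k) = 4 + 2*((0 + k) - 3) = 4 + 2*(k - 3) = 4 + 2*(-3 + k) = 4 + (-6 + 2*k) = -2 + 2*k)
D = -73
o(A, f) = (7 + A)/(64 + f) (o(A, f) = (A + 7)/(f + 8²) = (7 + A)/(f + 64) = (7 + A)/(64 + f))
-o(D, a(6)) = -(7 - 73)/(64 + (-2 + 2*6)) = -(-66)/(64 + (-2 + 12)) = -(-66)/(64 + 10) = -(-66)/74 = -1*(-33/37) = 33/37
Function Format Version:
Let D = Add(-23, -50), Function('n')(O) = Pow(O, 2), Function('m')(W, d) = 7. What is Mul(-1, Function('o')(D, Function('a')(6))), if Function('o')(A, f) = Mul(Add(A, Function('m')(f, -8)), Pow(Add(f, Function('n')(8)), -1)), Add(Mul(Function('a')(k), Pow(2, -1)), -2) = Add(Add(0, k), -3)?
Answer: Rational(33, 37) ≈ 0.89189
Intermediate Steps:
Function('a')(k) = Add(-2, Mul(2, k)) (Function('a')(k) = Add(4, Mul(2, Add(Add(0, k), -3))) = Add(4, Mul(2, Add(k, -3))) = Add(4, Mul(2, Add(-3, k))) = Add(4, Add(-6, Mul(2, k))) = Add(-2, Mul(2, k)))
D = -73
Function('o')(A, f) = Mul(Pow(Add(64, f), -1), Add(7, A)) (Function('o')(A, f) = Mul(Add(A, 7), Pow(Add(f, Pow(8, 2)), -1)) = Mul(Add(7, A), Pow(Add(f, 64), -1)) = Mul(Add(7, A), Pow(Add(64, f), -1)) = Mul(Pow(Add(64, f), -1), Add(7, A)))
Mul(-1, Function('o')(D, Function('a')(6))) = Mul(-1, Mul(Pow(Add(64, Add(-2, Mul(2, 6))), -1), Add(7, -73))) = Mul(-1, Mul(Pow(Add(64, Add(-2, 12)), -1), -66)) = Mul(-1, Mul(Pow(Add(64, 10), -1), -66)) = Mul(-1, Mul(Pow(74, -1), -66)) = Mul(-1, Mul(Rational(1, 74), -66)) = Mul(-1, Rational(-33, 37)) = Rational(33, 37)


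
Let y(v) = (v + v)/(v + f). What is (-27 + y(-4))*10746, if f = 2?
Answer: -247158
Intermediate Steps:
y(v) = 2*v/(2 + v) (y(v) = (v + v)/(v + 2) = (2*v)/(2 + v) = 2*v/(2 + v))
(-27 + y(-4))*10746 = (-27 + 2*(-4)/(2 - 4))*10746 = (-27 + 2*(-4)/(-2))*10746 = (-27 + 2*(-4)*(-½))*10746 = (-27 + 4)*10746 = -23*10746 = -247158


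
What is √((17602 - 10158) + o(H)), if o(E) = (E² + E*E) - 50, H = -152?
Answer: √53602 ≈ 231.52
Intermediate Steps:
o(E) = -50 + 2*E² (o(E) = (E² + E²) - 50 = 2*E² - 50 = -50 + 2*E²)
√((17602 - 10158) + o(H)) = √((17602 - 10158) + (-50 + 2*(-152)²)) = √(7444 + (-50 + 2*23104)) = √(7444 + (-50 + 46208)) = √(7444 + 46158) = √53602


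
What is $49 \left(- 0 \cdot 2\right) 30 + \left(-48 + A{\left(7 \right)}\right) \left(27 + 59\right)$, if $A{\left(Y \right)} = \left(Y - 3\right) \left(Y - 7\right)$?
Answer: $-4128$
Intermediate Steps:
$A{\left(Y \right)} = \left(-7 + Y\right) \left(-3 + Y\right)$ ($A{\left(Y \right)} = \left(-3 + Y\right) \left(-7 + Y\right) = \left(-7 + Y\right) \left(-3 + Y\right)$)
$49 \left(- 0 \cdot 2\right) 30 + \left(-48 + A{\left(7 \right)}\right) \left(27 + 59\right) = 49 \left(- 0 \cdot 2\right) 30 + \left(-48 + \left(21 + 7^{2} - 70\right)\right) \left(27 + 59\right) = 49 \left(\left(-1\right) 0\right) 30 + \left(-48 + \left(21 + 49 - 70\right)\right) 86 = 49 \cdot 0 \cdot 30 + \left(-48 + 0\right) 86 = 0 \cdot 30 - 4128 = 0 - 4128 = -4128$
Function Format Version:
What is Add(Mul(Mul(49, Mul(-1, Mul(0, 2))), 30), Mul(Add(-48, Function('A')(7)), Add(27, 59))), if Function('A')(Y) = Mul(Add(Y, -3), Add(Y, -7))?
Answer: -4128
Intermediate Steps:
Function('A')(Y) = Mul(Add(-7, Y), Add(-3, Y)) (Function('A')(Y) = Mul(Add(-3, Y), Add(-7, Y)) = Mul(Add(-7, Y), Add(-3, Y)))
Add(Mul(Mul(49, Mul(-1, Mul(0, 2))), 30), Mul(Add(-48, Function('A')(7)), Add(27, 59))) = Add(Mul(Mul(49, Mul(-1, Mul(0, 2))), 30), Mul(Add(-48, Add(21, Pow(7, 2), Mul(-10, 7))), Add(27, 59))) = Add(Mul(Mul(49, Mul(-1, 0)), 30), Mul(Add(-48, Add(21, 49, -70)), 86)) = Add(Mul(Mul(49, 0), 30), Mul(Add(-48, 0), 86)) = Add(Mul(0, 30), Mul(-48, 86)) = Add(0, -4128) = -4128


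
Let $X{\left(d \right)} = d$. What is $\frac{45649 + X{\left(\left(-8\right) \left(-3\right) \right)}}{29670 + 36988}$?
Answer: $\frac{45673}{66658} \approx 0.68518$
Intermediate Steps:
$\frac{45649 + X{\left(\left(-8\right) \left(-3\right) \right)}}{29670 + 36988} = \frac{45649 - -24}{29670 + 36988} = \frac{45649 + 24}{66658} = 45673 \cdot \frac{1}{66658} = \frac{45673}{66658}$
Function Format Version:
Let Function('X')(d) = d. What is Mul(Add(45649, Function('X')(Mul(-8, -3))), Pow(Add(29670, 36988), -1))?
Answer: Rational(45673, 66658) ≈ 0.68518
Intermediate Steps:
Mul(Add(45649, Function('X')(Mul(-8, -3))), Pow(Add(29670, 36988), -1)) = Mul(Add(45649, Mul(-8, -3)), Pow(Add(29670, 36988), -1)) = Mul(Add(45649, 24), Pow(66658, -1)) = Mul(45673, Rational(1, 66658)) = Rational(45673, 66658)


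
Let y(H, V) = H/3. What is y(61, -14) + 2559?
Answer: 7738/3 ≈ 2579.3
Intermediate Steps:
y(H, V) = H/3
y(61, -14) + 2559 = (⅓)*61 + 2559 = 61/3 + 2559 = 7738/3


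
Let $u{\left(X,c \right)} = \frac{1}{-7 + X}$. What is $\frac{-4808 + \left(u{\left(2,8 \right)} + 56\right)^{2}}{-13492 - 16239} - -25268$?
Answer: $\frac{18781115059}{743275} \approx 25268.0$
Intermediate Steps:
$\frac{-4808 + \left(u{\left(2,8 \right)} + 56\right)^{2}}{-13492 - 16239} - -25268 = \frac{-4808 + \left(\frac{1}{-7 + 2} + 56\right)^{2}}{-13492 - 16239} - -25268 = \frac{-4808 + \left(\frac{1}{-5} + 56\right)^{2}}{-29731} + 25268 = \left(-4808 + \left(- \frac{1}{5} + 56\right)^{2}\right) \left(- \frac{1}{29731}\right) + 25268 = \left(-4808 + \left(\frac{279}{5}\right)^{2}\right) \left(- \frac{1}{29731}\right) + 25268 = \left(-4808 + \frac{77841}{25}\right) \left(- \frac{1}{29731}\right) + 25268 = \left(- \frac{42359}{25}\right) \left(- \frac{1}{29731}\right) + 25268 = \frac{42359}{743275} + 25268 = \frac{18781115059}{743275}$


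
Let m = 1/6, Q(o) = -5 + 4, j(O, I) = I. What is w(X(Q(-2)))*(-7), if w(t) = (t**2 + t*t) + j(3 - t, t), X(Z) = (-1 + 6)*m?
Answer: -140/9 ≈ -15.556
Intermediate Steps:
Q(o) = -1
m = 1/6 ≈ 0.16667
X(Z) = 5/6 (X(Z) = (-1 + 6)*(1/6) = 5*(1/6) = 5/6)
w(t) = t + 2*t**2 (w(t) = (t**2 + t*t) + t = (t**2 + t**2) + t = 2*t**2 + t = t + 2*t**2)
w(X(Q(-2)))*(-7) = (5*(1 + 2*(5/6))/6)*(-7) = (5*(1 + 5/3)/6)*(-7) = ((5/6)*(8/3))*(-7) = (20/9)*(-7) = -140/9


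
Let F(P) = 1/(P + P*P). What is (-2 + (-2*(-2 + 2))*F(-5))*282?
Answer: -564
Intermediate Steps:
F(P) = 1/(P + P**2)
(-2 + (-2*(-2 + 2))*F(-5))*282 = (-2 + (-2*(-2 + 2))*(1/((-5)*(1 - 5))))*282 = (-2 + (-2*0)*(-1/5/(-4)))*282 = (-2 + 0*(-1/5*(-1/4)))*282 = (-2 + 0*(1/20))*282 = (-2 + 0)*282 = -2*282 = -564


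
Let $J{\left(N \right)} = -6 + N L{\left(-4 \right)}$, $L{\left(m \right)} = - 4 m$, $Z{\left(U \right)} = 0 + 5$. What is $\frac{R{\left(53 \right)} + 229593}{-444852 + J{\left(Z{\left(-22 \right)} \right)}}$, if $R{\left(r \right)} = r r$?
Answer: $- \frac{116201}{222389} \approx -0.52251$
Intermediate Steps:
$Z{\left(U \right)} = 5$
$J{\left(N \right)} = -6 + 16 N$ ($J{\left(N \right)} = -6 + N \left(\left(-4\right) \left(-4\right)\right) = -6 + N 16 = -6 + 16 N$)
$R{\left(r \right)} = r^{2}$
$\frac{R{\left(53 \right)} + 229593}{-444852 + J{\left(Z{\left(-22 \right)} \right)}} = \frac{53^{2} + 229593}{-444852 + \left(-6 + 16 \cdot 5\right)} = \frac{2809 + 229593}{-444852 + \left(-6 + 80\right)} = \frac{232402}{-444852 + 74} = \frac{232402}{-444778} = 232402 \left(- \frac{1}{444778}\right) = - \frac{116201}{222389}$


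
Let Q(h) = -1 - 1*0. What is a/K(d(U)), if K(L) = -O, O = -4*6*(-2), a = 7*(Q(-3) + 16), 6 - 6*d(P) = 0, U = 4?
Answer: -35/16 ≈ -2.1875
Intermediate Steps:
Q(h) = -1 (Q(h) = -1 + 0 = -1)
d(P) = 1 (d(P) = 1 - ⅙*0 = 1 + 0 = 1)
a = 105 (a = 7*(-1 + 16) = 7*15 = 105)
O = 48 (O = -24*(-2) = 48)
K(L) = -48 (K(L) = -1*48 = -48)
a/K(d(U)) = 105/(-48) = 105*(-1/48) = -35/16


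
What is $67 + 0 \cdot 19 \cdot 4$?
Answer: $67$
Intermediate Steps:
$67 + 0 \cdot 19 \cdot 4 = 67 + 0 \cdot 4 = 67 + 0 = 67$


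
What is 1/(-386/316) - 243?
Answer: -47057/193 ≈ -243.82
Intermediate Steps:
1/(-386/316) - 243 = 1/(-386*1/316) - 243 = 1/(-193/158) - 243 = -158/193 - 243 = -47057/193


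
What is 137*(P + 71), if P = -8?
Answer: 8631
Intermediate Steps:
137*(P + 71) = 137*(-8 + 71) = 137*63 = 8631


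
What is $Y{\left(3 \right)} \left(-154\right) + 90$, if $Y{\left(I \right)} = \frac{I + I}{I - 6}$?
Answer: $398$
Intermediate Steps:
$Y{\left(I \right)} = \frac{2 I}{-6 + I}$
$Y{\left(3 \right)} \left(-154\right) + 90 = 2 \cdot 3 \frac{1}{-6 + 3} \left(-154\right) + 90 = 2 \cdot 3 \frac{1}{-3} \left(-154\right) + 90 = 2 \cdot 3 \left(- \frac{1}{3}\right) \left(-154\right) + 90 = \left(-2\right) \left(-154\right) + 90 = 308 + 90 = 398$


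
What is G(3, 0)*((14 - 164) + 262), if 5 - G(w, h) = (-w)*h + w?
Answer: 224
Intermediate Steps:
G(w, h) = 5 - w + h*w (G(w, h) = 5 - ((-w)*h + w) = 5 - (-h*w + w) = 5 - (w - h*w) = 5 + (-w + h*w) = 5 - w + h*w)
G(3, 0)*((14 - 164) + 262) = (5 - 1*3 + 0*3)*((14 - 164) + 262) = (5 - 3 + 0)*(-150 + 262) = 2*112 = 224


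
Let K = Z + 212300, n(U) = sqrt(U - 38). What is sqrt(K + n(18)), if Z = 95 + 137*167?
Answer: sqrt(235274 + 2*I*sqrt(5)) ≈ 485.05 + 0.005*I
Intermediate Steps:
Z = 22974 (Z = 95 + 22879 = 22974)
n(U) = sqrt(-38 + U)
K = 235274 (K = 22974 + 212300 = 235274)
sqrt(K + n(18)) = sqrt(235274 + sqrt(-38 + 18)) = sqrt(235274 + sqrt(-20)) = sqrt(235274 + 2*I*sqrt(5))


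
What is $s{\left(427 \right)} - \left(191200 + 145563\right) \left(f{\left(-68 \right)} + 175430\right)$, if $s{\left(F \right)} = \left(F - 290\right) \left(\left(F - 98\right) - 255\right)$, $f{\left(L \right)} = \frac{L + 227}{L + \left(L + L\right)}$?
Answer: $- \frac{4017308112297}{68} \approx -5.9078 \cdot 10^{10}$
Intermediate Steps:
$f{\left(L \right)} = \frac{227 + L}{3 L}$ ($f{\left(L \right)} = \frac{227 + L}{L + 2 L} = \frac{227 + L}{3 L}$)
$s{\left(F \right)} = \left(-353 + F\right) \left(-290 + F\right)$ ($s{\left(F \right)} = \left(-290 + F\right) \left(\left(-98 + F\right) - 255\right) = \left(-290 + F\right) \left(-353 + F\right) = \left(-353 + F\right) \left(-290 + F\right)$)
$s{\left(427 \right)} - \left(191200 + 145563\right) \left(f{\left(-68 \right)} + 175430\right) = \left(102370 + 427^{2} - 274561\right) - \left(191200 + 145563\right) \left(\frac{227 - 68}{3 \left(-68\right)} + 175430\right) = \left(102370 + 182329 - 274561\right) - 336763 \left(\frac{1}{3} \left(- \frac{1}{68}\right) 159 + 175430\right) = 10138 - 336763 \left(- \frac{53}{68} + 175430\right) = 10138 - 336763 \cdot \frac{11929187}{68} = 10138 - \frac{4017308801681}{68} = - \frac{4017308112297}{68}$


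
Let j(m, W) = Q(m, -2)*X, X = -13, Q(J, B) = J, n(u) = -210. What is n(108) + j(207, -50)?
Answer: -2901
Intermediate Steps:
j(m, W) = -13*m (j(m, W) = m*(-13) = -13*m)
n(108) + j(207, -50) = -210 - 13*207 = -210 - 2691 = -2901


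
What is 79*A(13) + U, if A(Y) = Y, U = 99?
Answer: 1126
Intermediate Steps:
79*A(13) + U = 79*13 + 99 = 1027 + 99 = 1126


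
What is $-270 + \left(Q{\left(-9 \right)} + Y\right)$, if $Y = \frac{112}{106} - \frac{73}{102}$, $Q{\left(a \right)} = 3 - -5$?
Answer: $- \frac{1414529}{5406} \approx -261.66$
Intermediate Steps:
$Q{\left(a \right)} = 8$ ($Q{\left(a \right)} = 3 + 5 = 8$)
$Y = \frac{1843}{5406}$ ($Y = 112 \cdot \frac{1}{106} - \frac{73}{102} = \frac{56}{53} - \frac{73}{102} = \frac{1843}{5406} \approx 0.34092$)
$-270 + \left(Q{\left(-9 \right)} + Y\right) = -270 + \left(8 + \frac{1843}{5406}\right) = -270 + \frac{45091}{5406} = - \frac{1414529}{5406}$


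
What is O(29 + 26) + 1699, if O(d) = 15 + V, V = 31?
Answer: 1745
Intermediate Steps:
O(d) = 46 (O(d) = 15 + 31 = 46)
O(29 + 26) + 1699 = 46 + 1699 = 1745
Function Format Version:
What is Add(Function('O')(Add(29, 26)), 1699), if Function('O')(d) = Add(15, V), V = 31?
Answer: 1745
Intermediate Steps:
Function('O')(d) = 46 (Function('O')(d) = Add(15, 31) = 46)
Add(Function('O')(Add(29, 26)), 1699) = Add(46, 1699) = 1745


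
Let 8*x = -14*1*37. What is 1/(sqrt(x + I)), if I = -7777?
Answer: -2*I*sqrt(31367)/31367 ≈ -0.011293*I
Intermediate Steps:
x = -259/4 (x = (-14*1*37)/8 = (-14*37)/8 = (1/8)*(-518) = -259/4 ≈ -64.750)
1/(sqrt(x + I)) = 1/(sqrt(-259/4 - 7777)) = 1/(sqrt(-31367/4)) = 1/(I*sqrt(31367)/2) = -2*I*sqrt(31367)/31367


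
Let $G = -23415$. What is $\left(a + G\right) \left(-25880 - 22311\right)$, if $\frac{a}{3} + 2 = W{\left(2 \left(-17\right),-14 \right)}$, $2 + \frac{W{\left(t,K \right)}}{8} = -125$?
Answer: $1275567579$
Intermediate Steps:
$W{\left(t,K \right)} = -1016$ ($W{\left(t,K \right)} = -16 + 8 \left(-125\right) = -16 - 1000 = -1016$)
$a = -3054$ ($a = -6 + 3 \left(-1016\right) = -6 - 3048 = -3054$)
$\left(a + G\right) \left(-25880 - 22311\right) = \left(-3054 - 23415\right) \left(-25880 - 22311\right) = \left(-26469\right) \left(-48191\right) = 1275567579$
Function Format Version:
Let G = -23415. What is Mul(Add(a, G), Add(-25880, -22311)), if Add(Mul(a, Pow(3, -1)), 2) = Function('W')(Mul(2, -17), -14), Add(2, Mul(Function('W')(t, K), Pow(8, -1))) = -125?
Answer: 1275567579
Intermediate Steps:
Function('W')(t, K) = -1016 (Function('W')(t, K) = Add(-16, Mul(8, -125)) = Add(-16, -1000) = -1016)
a = -3054 (a = Add(-6, Mul(3, -1016)) = Add(-6, -3048) = -3054)
Mul(Add(a, G), Add(-25880, -22311)) = Mul(Add(-3054, -23415), Add(-25880, -22311)) = Mul(-26469, -48191) = 1275567579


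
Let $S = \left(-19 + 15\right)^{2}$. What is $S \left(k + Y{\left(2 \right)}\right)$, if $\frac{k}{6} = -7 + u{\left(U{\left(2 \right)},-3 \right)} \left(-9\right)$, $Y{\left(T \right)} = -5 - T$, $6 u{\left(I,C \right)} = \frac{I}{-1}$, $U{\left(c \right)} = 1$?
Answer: $-640$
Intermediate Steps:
$u{\left(I,C \right)} = - \frac{I}{6}$ ($u{\left(I,C \right)} = \frac{I \frac{1}{-1}}{6} = \frac{I \left(-1\right)}{6} = \frac{\left(-1\right) I}{6} = - \frac{I}{6}$)
$k = -33$ ($k = 6 \left(-7 + \left(- \frac{1}{6}\right) 1 \left(-9\right)\right) = 6 \left(-7 - - \frac{3}{2}\right) = 6 \left(-7 + \frac{3}{2}\right) = 6 \left(- \frac{11}{2}\right) = -33$)
$S = 16$ ($S = \left(-4\right)^{2} = 16$)
$S \left(k + Y{\left(2 \right)}\right) = 16 \left(-33 - 7\right) = 16 \left(-40\right) = -640$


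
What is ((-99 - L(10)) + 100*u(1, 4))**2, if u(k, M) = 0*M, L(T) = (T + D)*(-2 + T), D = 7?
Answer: 55225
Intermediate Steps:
L(T) = (-2 + T)*(7 + T) (L(T) = (T + 7)*(-2 + T) = (7 + T)*(-2 + T) = (-2 + T)*(7 + T))
u(k, M) = 0
((-99 - L(10)) + 100*u(1, 4))**2 = ((-99 - (-14 + 10**2 + 5*10)) + 100*0)**2 = ((-99 - (-14 + 100 + 50)) + 0)**2 = ((-99 - 1*136) + 0)**2 = ((-99 - 136) + 0)**2 = (-235 + 0)**2 = (-235)**2 = 55225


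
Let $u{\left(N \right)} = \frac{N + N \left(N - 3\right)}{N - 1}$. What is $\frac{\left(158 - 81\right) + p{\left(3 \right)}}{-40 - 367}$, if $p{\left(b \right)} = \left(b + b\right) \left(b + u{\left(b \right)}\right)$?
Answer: $- \frac{104}{407} \approx -0.25553$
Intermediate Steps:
$u{\left(N \right)} = \frac{N + N \left(-3 + N\right)}{-1 + N}$
$p{\left(b \right)} = 2 b \left(b + \frac{b \left(-2 + b\right)}{-1 + b}\right)$ ($p{\left(b \right)} = \left(b + b\right) \left(b + \frac{b \left(-2 + b\right)}{-1 + b}\right) = 2 b \left(b + \frac{b \left(-2 + b\right)}{-1 + b}\right)$)
$\frac{\left(158 - 81\right) + p{\left(3 \right)}}{-40 - 367} = \frac{\left(158 - 81\right) + \frac{3^{2} \left(-6 + 4 \cdot 3\right)}{-1 + 3}}{-40 - 367} = \frac{77 + \frac{9 \left(-6 + 12\right)}{2}}{-407} = \left(77 + 9 \cdot \frac{1}{2} \cdot 6\right) \left(- \frac{1}{407}\right) = \left(77 + 27\right) \left(- \frac{1}{407}\right) = 104 \left(- \frac{1}{407}\right) = - \frac{104}{407}$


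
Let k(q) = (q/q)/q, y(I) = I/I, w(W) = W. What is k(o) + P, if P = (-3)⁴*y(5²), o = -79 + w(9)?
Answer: 5669/70 ≈ 80.986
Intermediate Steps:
o = -70 (o = -79 + 9 = -70)
y(I) = 1
k(q) = 1/q
P = 81 (P = (-3)⁴*1 = 81*1 = 81)
k(o) + P = 1/(-70) + 81 = -1/70 + 81 = 5669/70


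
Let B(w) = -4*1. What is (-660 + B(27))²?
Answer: 440896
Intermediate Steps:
B(w) = -4
(-660 + B(27))² = (-660 - 4)² = (-664)² = 440896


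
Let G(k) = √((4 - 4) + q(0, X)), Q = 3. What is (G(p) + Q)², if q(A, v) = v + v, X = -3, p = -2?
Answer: (3 + I*√6)² ≈ 3.0 + 14.697*I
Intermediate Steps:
q(A, v) = 2*v
G(k) = I*√6 (G(k) = √((4 - 4) + 2*(-3)) = √(0 - 6) = √(-6) = I*√6)
(G(p) + Q)² = (I*√6 + 3)² = (3 + I*√6)²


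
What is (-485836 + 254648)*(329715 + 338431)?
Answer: -154467337448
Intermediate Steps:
(-485836 + 254648)*(329715 + 338431) = -231188*668146 = -154467337448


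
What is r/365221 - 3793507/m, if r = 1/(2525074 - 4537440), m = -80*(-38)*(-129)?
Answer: 3861592164232561/399198415378080 ≈ 9.6734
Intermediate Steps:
m = -392160 (m = 3040*(-129) = -392160)
r = -1/2012366 (r = 1/(-2012366) = -1/2012366 ≈ -4.9693e-7)
r/365221 - 3793507/m = -1/2012366/365221 - 3793507/(-392160) = -1/2012366*1/365221 - 3793507*(-1/392160) = -1/734958322886 + 3793507/392160 = 3861592164232561/399198415378080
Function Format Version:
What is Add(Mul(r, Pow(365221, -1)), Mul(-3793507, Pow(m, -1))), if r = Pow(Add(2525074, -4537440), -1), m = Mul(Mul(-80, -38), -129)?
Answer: Rational(3861592164232561, 399198415378080) ≈ 9.6734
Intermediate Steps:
m = -392160 (m = Mul(3040, -129) = -392160)
r = Rational(-1, 2012366) (r = Pow(-2012366, -1) = Rational(-1, 2012366) ≈ -4.9693e-7)
Add(Mul(r, Pow(365221, -1)), Mul(-3793507, Pow(m, -1))) = Add(Mul(Rational(-1, 2012366), Pow(365221, -1)), Mul(-3793507, Pow(-392160, -1))) = Add(Mul(Rational(-1, 2012366), Rational(1, 365221)), Mul(-3793507, Rational(-1, 392160))) = Add(Rational(-1, 734958322886), Rational(3793507, 392160)) = Rational(3861592164232561, 399198415378080)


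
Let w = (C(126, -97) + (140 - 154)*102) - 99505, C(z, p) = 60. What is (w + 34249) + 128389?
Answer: 61765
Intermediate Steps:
w = -100873 (w = (60 + (140 - 154)*102) - 99505 = (60 - 14*102) - 99505 = (60 - 1428) - 99505 = -1368 - 99505 = -100873)
(w + 34249) + 128389 = (-100873 + 34249) + 128389 = -66624 + 128389 = 61765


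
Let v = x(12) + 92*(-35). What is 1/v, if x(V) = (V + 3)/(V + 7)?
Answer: -19/61165 ≈ -0.00031064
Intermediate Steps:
x(V) = (3 + V)/(7 + V)
v = -61165/19 (v = (3 + 12)/(7 + 12) + 92*(-35) = 15/19 - 3220 = -61165/19 ≈ -3219.2)
1/v = 1/(-61165/19) = -19/61165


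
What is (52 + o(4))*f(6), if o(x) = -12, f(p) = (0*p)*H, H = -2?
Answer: 0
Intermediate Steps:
f(p) = 0 (f(p) = (0*p)*(-2) = 0*(-2) = 0)
(52 + o(4))*f(6) = (52 - 12)*0 = 40*0 = 0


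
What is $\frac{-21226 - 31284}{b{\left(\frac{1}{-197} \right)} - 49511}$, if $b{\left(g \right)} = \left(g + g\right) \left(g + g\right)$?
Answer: $\frac{407572118}{384294479} \approx 1.0606$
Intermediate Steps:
$b{\left(g \right)} = 4 g^{2}$ ($b{\left(g \right)} = 2 g 2 g = 4 g^{2}$)
$\frac{-21226 - 31284}{b{\left(\frac{1}{-197} \right)} - 49511} = \frac{-21226 - 31284}{4 \left(\frac{1}{-197}\right)^{2} - 49511} = - \frac{52510}{4 \left(- \frac{1}{197}\right)^{2} - 49511} = - \frac{52510}{4 \cdot \frac{1}{38809} - 49511} = - \frac{52510}{\frac{4}{38809} - 49511} = - \frac{52510}{- \frac{1921472395}{38809}} = \left(-52510\right) \left(- \frac{38809}{1921472395}\right) = \frac{407572118}{384294479}$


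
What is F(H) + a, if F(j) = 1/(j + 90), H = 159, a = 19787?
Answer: 4926964/249 ≈ 19787.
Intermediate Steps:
F(j) = 1/(90 + j)
F(H) + a = 1/(90 + 159) + 19787 = 1/249 + 19787 = 4926964/249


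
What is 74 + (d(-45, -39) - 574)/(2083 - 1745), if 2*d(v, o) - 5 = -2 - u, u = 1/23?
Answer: 281054/3887 ≈ 72.306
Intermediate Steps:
u = 1/23 ≈ 0.043478
d(v, o) = 34/23 (d(v, o) = 5/2 + (-2 - 1*1/23)/2 = 5/2 + (-2 - 1/23)/2 = 5/2 + (½)*(-47/23) = 5/2 - 47/46 = 34/23)
74 + (d(-45, -39) - 574)/(2083 - 1745) = 74 + (34/23 - 574)/(2083 - 1745) = 74 - 13168/23/338 = 74 - 13168/23*1/338 = 74 - 6584/3887 = 281054/3887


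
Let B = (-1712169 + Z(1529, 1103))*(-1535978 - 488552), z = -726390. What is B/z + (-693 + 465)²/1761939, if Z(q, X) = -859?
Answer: -22631627177630500/4740203223 ≈ -4.7744e+6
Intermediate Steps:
B = 3468076576840 (B = (-1712169 - 859)*(-1535978 - 488552) = -1713028*(-2024530) = 3468076576840)
B/z + (-693 + 465)²/1761939 = 3468076576840/(-726390) + (-693 + 465)²/1761939 = 3468076576840*(-1/726390) + (-228)²*(1/1761939) = -346807657684/72639 + 51984*(1/1761939) = -346807657684/72639 + 5776/195771 = -22631627177630500/4740203223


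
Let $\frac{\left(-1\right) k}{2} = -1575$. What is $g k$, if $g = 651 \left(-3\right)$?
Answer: $-6151950$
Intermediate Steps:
$k = 3150$ ($k = \left(-2\right) \left(-1575\right) = 3150$)
$g = -1953$
$g k = \left(-1953\right) 3150 = -6151950$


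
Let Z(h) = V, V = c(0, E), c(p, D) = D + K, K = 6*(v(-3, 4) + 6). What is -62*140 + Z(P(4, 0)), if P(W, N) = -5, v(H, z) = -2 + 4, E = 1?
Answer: -8631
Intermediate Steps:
v(H, z) = 2
K = 48 (K = 6*(2 + 6) = 6*8 = 48)
c(p, D) = 48 + D (c(p, D) = D + 48 = 48 + D)
V = 49 (V = 48 + 1 = 49)
Z(h) = 49
-62*140 + Z(P(4, 0)) = -62*140 + 49 = -8680 + 49 = -8631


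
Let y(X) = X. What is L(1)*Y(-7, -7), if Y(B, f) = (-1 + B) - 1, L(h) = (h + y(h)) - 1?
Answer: -9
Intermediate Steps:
L(h) = -1 + 2*h (L(h) = (h + h) - 1 = 2*h - 1 = -1 + 2*h)
Y(B, f) = -2 + B
L(1)*Y(-7, -7) = (-1 + 2*1)*(-2 - 7) = (-1 + 2)*(-9) = 1*(-9) = -9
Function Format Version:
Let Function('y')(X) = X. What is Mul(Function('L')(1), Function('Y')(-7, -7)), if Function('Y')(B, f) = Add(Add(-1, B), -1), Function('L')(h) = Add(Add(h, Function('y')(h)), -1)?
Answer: -9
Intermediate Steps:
Function('L')(h) = Add(-1, Mul(2, h)) (Function('L')(h) = Add(Add(h, h), -1) = Add(Mul(2, h), -1) = Add(-1, Mul(2, h)))
Function('Y')(B, f) = Add(-2, B)
Mul(Function('L')(1), Function('Y')(-7, -7)) = Mul(Add(-1, Mul(2, 1)), Add(-2, -7)) = Mul(Add(-1, 2), -9) = Mul(1, -9) = -9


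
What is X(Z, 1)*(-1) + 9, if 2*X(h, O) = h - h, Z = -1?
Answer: 9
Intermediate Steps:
X(h, O) = 0 (X(h, O) = (h - h)/2 = (½)*0 = 0)
X(Z, 1)*(-1) + 9 = 0*(-1) + 9 = 0 + 9 = 9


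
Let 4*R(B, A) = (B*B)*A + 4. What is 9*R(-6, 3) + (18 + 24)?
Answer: 294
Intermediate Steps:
R(B, A) = 1 + A*B²/4 (R(B, A) = ((B*B)*A + 4)/4 = (B²*A + 4)/4 = (A*B² + 4)/4 = (4 + A*B²)/4 = 1 + A*B²/4)
9*R(-6, 3) + (18 + 24) = 9*(1 + (¼)*3*(-6)²) + (18 + 24) = 9*(1 + (¼)*3*36) + 42 = 9*(1 + 27) + 42 = 9*28 + 42 = 252 + 42 = 294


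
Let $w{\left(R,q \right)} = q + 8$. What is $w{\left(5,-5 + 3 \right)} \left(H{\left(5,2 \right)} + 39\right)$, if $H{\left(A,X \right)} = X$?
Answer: $246$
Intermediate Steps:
$w{\left(R,q \right)} = 8 + q$
$w{\left(5,-5 + 3 \right)} \left(H{\left(5,2 \right)} + 39\right) = \left(8 + \left(-5 + 3\right)\right) \left(2 + 39\right) = \left(8 - 2\right) 41 = 6 \cdot 41 = 246$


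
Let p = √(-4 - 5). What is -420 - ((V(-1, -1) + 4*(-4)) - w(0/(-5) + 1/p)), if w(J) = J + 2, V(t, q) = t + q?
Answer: -400 - I/3 ≈ -400.0 - 0.33333*I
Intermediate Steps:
V(t, q) = q + t
p = 3*I (p = √(-9) = 3*I ≈ 3.0*I)
w(J) = 2 + J
-420 - ((V(-1, -1) + 4*(-4)) - w(0/(-5) + 1/p)) = -420 - (((-1 - 1) + 4*(-4)) - (2 + (0/(-5) + 1/(3*I)))) = -420 - ((-2 - 16) - (2 + (0*(-⅕) + 1*(-I/3)))) = -420 - (-18 - (2 + (0 - I/3))) = -420 - (-18 - (2 - I/3)) = -420 - (-18 + (-2 + I/3)) = -420 - (-20 + I/3) = -420 + (20 - I/3) = -400 - I/3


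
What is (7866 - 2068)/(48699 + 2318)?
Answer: 5798/51017 ≈ 0.11365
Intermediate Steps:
(7866 - 2068)/(48699 + 2318) = 5798/51017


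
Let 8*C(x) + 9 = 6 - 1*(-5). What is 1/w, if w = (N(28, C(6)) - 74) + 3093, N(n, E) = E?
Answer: 4/12077 ≈ 0.00033121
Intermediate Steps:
C(x) = 1/4 (C(x) = -9/8 + (6 - 1*(-5))/8 = -9/8 + (6 + 5)/8 = -9/8 + (1/8)*11 = -9/8 + 11/8 = 1/4)
w = 12077/4 (w = (1/4 - 74) + 3093 = -295/4 + 3093 = 12077/4 ≈ 3019.3)
1/w = 1/(12077/4) = 4/12077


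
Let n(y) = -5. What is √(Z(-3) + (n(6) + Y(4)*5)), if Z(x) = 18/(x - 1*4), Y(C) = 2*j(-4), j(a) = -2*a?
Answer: 13*√21/7 ≈ 8.5105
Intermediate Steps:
Y(C) = 16 (Y(C) = 2*(-2*(-4)) = 2*8 = 16)
Z(x) = 18/(-4 + x) (Z(x) = 18/(x - 4) = 18/(-4 + x))
√(Z(-3) + (n(6) + Y(4)*5)) = √(18/(-4 - 3) + (-5 + 16*5)) = √(18/(-7) + (-5 + 80)) = √(18*(-⅐) + 75) = √(-18/7 + 75) = √(507/7) = 13*√21/7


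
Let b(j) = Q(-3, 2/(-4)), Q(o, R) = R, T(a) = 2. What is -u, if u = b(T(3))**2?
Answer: -1/4 ≈ -0.25000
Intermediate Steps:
b(j) = -1/2 (b(j) = 2/(-4) = 2*(-1/4) = -1/2)
u = 1/4 (u = (-1/2)**2 = 1/4 ≈ 0.25000)
-u = -1*1/4 = -1/4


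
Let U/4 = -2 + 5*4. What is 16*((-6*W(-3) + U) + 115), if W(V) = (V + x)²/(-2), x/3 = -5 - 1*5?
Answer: 55264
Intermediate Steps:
x = -30 (x = 3*(-5 - 1*5) = 3*(-5 - 5) = 3*(-10) = -30)
U = 72 (U = 4*(-2 + 5*4) = 4*(-2 + 20) = 4*18 = 72)
W(V) = -(-30 + V)²/2 (W(V) = (V - 30)²/(-2) = (-30 + V)²*(-½) = -(-30 + V)²/2)
16*((-6*W(-3) + U) + 115) = 16*((-(-3)*(-30 - 3)² + 72) + 115) = 16*((-(-3)*(-33)² + 72) + 115) = 16*((-(-3)*1089 + 72) + 115) = 16*((-6*(-1089/2) + 72) + 115) = 16*((3267 + 72) + 115) = 16*(3339 + 115) = 16*3454 = 55264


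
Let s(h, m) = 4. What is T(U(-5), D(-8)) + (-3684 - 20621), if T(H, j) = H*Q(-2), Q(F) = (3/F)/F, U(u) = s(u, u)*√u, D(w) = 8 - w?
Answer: -24305 + 3*I*√5 ≈ -24305.0 + 6.7082*I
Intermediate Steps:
U(u) = 4*√u
Q(F) = 3/F²
T(H, j) = 3*H/4 (T(H, j) = H*(3/(-2)²) = H*(3*(¼)) = H*(¾) = 3*H/4)
T(U(-5), D(-8)) + (-3684 - 20621) = 3*(4*√(-5))/4 + (-3684 - 20621) = 3*(4*(I*√5))/4 - 24305 = 3*(4*I*√5)/4 - 24305 = 3*I*√5 - 24305 = -24305 + 3*I*√5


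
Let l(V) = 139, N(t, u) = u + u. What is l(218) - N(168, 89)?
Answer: -39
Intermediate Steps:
N(t, u) = 2*u
l(218) - N(168, 89) = 139 - 2*89 = 139 - 1*178 = 139 - 178 = -39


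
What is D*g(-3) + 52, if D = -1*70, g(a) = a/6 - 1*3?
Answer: 297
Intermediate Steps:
g(a) = -3 + a/6 (g(a) = a*(⅙) - 3 = a/6 - 3 = -3 + a/6)
D = -70
D*g(-3) + 52 = -70*(-3 + (⅙)*(-3)) + 52 = -70*(-3 - ½) + 52 = -70*(-7/2) + 52 = 245 + 52 = 297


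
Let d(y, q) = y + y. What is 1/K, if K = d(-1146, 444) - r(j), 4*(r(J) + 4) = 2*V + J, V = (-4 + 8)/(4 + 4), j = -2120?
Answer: -4/7033 ≈ -0.00056875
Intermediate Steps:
V = ½ (V = 4/8 = 4*(⅛) = ½ ≈ 0.50000)
d(y, q) = 2*y
r(J) = -15/4 + J/4 (r(J) = -4 + (2*(½) + J)/4 = -4 + (1 + J)/4 = -4 + (¼ + J/4) = -15/4 + J/4)
K = -7033/4 (K = 2*(-1146) - (-15/4 + (¼)*(-2120)) = -2292 - (-15/4 - 530) = -2292 - 1*(-2135/4) = -2292 + 2135/4 = -7033/4 ≈ -1758.3)
1/K = 1/(-7033/4) = -4/7033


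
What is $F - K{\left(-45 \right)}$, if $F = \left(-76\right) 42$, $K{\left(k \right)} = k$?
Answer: $-3147$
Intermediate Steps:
$F = -3192$
$F - K{\left(-45 \right)} = -3192 - -45 = -3192 + 45 = -3147$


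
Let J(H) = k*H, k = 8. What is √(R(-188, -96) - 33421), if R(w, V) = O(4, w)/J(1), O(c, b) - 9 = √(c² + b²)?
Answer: √(-534718 + 8*√2210)/4 ≈ 182.75*I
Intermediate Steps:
J(H) = 8*H
O(c, b) = 9 + √(b² + c²) (O(c, b) = 9 + √(c² + b²) = 9 + √(b² + c²))
R(w, V) = 9/8 + √(16 + w²)/8 (R(w, V) = (9 + √(w² + 4²))/((8*1)) = (9 + √(w² + 16))/8 = (9 + √(16 + w²))*(⅛) = 9/8 + √(16 + w²)/8)
√(R(-188, -96) - 33421) = √((9/8 + √(16 + (-188)²)/8) - 33421) = √((9/8 + √(16 + 35344)/8) - 33421) = √((9/8 + √35360/8) - 33421) = √((9/8 + (4*√2210)/8) - 33421) = √((9/8 + √2210/2) - 33421) = √(-267359/8 + √2210/2)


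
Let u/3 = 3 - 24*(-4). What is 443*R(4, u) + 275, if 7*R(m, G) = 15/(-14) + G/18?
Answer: 61319/49 ≈ 1251.4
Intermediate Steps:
u = 297 (u = 3*(3 - 24*(-4)) = 3*(3 - 4*(-24)) = 3*(3 + 96) = 3*99 = 297)
R(m, G) = -15/98 + G/126 (R(m, G) = (15/(-14) + G/18)/7 = (15*(-1/14) + G*(1/18))/7 = (-15/14 + G/18)/7 = -15/98 + G/126)
443*R(4, u) + 275 = 443*(-15/98 + (1/126)*297) + 275 = 443*(-15/98 + 33/14) + 275 = 443*(108/49) + 275 = 47844/49 + 275 = 61319/49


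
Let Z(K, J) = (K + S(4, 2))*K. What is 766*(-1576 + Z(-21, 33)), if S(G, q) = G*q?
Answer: -998098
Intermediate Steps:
Z(K, J) = K*(8 + K) (Z(K, J) = (K + 4*2)*K = (K + 8)*K = (8 + K)*K = K*(8 + K))
766*(-1576 + Z(-21, 33)) = 766*(-1576 - 21*(8 - 21)) = 766*(-1576 - 21*(-13)) = 766*(-1576 + 273) = 766*(-1303) = -998098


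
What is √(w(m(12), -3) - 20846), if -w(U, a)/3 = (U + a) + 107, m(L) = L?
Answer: I*√21194 ≈ 145.58*I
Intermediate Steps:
w(U, a) = -321 - 3*U - 3*a (w(U, a) = -3*((U + a) + 107) = -3*(107 + U + a) = -321 - 3*U - 3*a)
√(w(m(12), -3) - 20846) = √((-321 - 3*12 - 3*(-3)) - 20846) = √((-321 - 36 + 9) - 20846) = √(-348 - 20846) = √(-21194) = I*√21194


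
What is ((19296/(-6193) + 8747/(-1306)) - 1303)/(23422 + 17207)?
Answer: -3539370107/109536569494 ≈ -0.032312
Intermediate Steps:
((19296/(-6193) + 8747/(-1306)) - 1303)/(23422 + 17207) = ((19296*(-1/6193) + 8747*(-1/1306)) - 1303)/40629 = ((-19296/6193 - 8747/1306) - 1303)*(1/40629) = (-79370747/8088058 - 1303)*(1/40629) = -10618110321/8088058*1/40629 = -3539370107/109536569494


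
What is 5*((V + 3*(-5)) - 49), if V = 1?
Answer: -315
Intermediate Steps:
5*((V + 3*(-5)) - 49) = 5*((1 + 3*(-5)) - 49) = 5*((1 - 15) - 49) = 5*(-14 - 49) = 5*(-63) = -315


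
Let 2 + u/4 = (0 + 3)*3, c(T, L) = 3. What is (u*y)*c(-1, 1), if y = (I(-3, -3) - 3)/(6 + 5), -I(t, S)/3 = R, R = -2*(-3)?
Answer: -1764/11 ≈ -160.36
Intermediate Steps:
R = 6
I(t, S) = -18 (I(t, S) = -3*6 = -18)
u = 28 (u = -8 + 4*((0 + 3)*3) = -8 + 4*(3*3) = -8 + 4*9 = -8 + 36 = 28)
y = -21/11 (y = (-18 - 3)/(6 + 5) = -21/11 ≈ -1.9091)
(u*y)*c(-1, 1) = (28*(-21/11))*3 = -588/11*3 = -1764/11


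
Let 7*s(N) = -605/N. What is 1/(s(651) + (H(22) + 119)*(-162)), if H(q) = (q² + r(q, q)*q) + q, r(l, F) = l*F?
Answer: -4557/8322112487 ≈ -5.4758e-7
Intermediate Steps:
r(l, F) = F*l
s(N) = -605/(7*N) (s(N) = (-605/N)/7 = -605/(7*N))
H(q) = q + q² + q³ (H(q) = (q² + (q*q)*q) + q = (q² + q²*q) + q = (q² + q³) + q = q + q² + q³)
1/(s(651) + (H(22) + 119)*(-162)) = 1/(-605/7/651 + (22*(1 + 22 + 22²) + 119)*(-162)) = 1/(-605/7*1/651 + (22*(1 + 22 + 484) + 119)*(-162)) = 1/(-605/4557 + (22*507 + 119)*(-162)) = 1/(-605/4557 + (11154 + 119)*(-162)) = 1/(-605/4557 + 11273*(-162)) = 1/(-605/4557 - 1826226) = 1/(-8322112487/4557) = -4557/8322112487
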